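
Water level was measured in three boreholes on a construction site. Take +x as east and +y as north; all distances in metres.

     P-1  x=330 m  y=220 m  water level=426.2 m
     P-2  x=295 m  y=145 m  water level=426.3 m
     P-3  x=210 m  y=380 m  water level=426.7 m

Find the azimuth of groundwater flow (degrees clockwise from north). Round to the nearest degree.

096°

Three-point gradient (reference P-1): Δ to P-2 = (-35, -75, +0.1), Δ to P-3 = (-120, 160, +0.5).
∂h/∂x = -0.003664, ∂h/∂y = +0.0003767 (det = -14600).
Flow direction (−∇h) has components (+0.003664 E, -0.0003767 N).
Azimuth = atan2(E, N) = atan2(+0.003664, -0.0003767) = 95.9° ≈ 096°.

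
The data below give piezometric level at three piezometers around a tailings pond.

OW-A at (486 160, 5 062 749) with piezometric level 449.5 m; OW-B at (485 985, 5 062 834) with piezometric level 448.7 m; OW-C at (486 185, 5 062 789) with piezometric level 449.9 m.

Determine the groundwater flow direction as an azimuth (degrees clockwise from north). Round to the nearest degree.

Taking OW-A as reference: OW-B−OW-A = (-175, 85, -0.8); OW-C−OW-A = (25, 40, +0.4).
Solve a·Δx + b·Δy = Δh: det = (-175)·40 − 25·85 = -9125.
∂h/∂x = [(-0.8)·40 − (+0.4)·85] / -9125 = +0.007233
∂h/∂y = [(-175)·(+0.4) − 25·(-0.8)] / -9125 = +0.005479
Flow direction (−∇h) has components (-0.007233 E, -0.005479 N).
Azimuth = atan2(E, N) = atan2(-0.007233, -0.005479) = 232.9° ≈ 233°.

233°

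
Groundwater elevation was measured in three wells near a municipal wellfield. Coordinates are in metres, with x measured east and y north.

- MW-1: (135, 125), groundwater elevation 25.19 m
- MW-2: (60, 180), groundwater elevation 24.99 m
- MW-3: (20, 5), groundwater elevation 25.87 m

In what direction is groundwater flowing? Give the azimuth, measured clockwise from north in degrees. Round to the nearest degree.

010°

Taking MW-1 as reference: MW-2−MW-1 = (-75, 55, -0.20); MW-3−MW-1 = (-115, -120, +0.68).
Solve a·Δx + b·Δy = Δh: det = (-75)·(-120) − (-115)·55 = 15325.
∂h/∂x = [(-0.20)·(-120) − (+0.68)·55] / 15325 = -0.0008744
∂h/∂y = [(-75)·(+0.68) − (-115)·(-0.20)] / 15325 = -0.004829
Flow direction (−∇h) has components (+0.0008744 E, +0.004829 N).
Azimuth = atan2(E, N) = atan2(+0.0008744, +0.004829) = 10.3° ≈ 010°.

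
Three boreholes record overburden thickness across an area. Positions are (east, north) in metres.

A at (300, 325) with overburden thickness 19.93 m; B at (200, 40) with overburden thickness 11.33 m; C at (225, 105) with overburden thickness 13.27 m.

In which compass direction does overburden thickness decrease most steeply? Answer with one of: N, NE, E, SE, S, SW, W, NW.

S

Differences from A: to B (Δx, Δy, Δh) = (-100, -285, -8.60); to C = (-75, -220, -6.66).
Solve a·Δx + b·Δy = Δd: det = (-100)·(-220) − (-75)·(-285) = 625.
∂d/∂x = [(-8.60)·(-220) − (-6.66)·(-285)] / 625 = -0.009760
∂d/∂y = [(-100)·(-6.66) − (-75)·(-8.60)] / 625 = +0.03360
Steepest decrease is along −∇f = (+0.009760 E, -0.03360 N) → south.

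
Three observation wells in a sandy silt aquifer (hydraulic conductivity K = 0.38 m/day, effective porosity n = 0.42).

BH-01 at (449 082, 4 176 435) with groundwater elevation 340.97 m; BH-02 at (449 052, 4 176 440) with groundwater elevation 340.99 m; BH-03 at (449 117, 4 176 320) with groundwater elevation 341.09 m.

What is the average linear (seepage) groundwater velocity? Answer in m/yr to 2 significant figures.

0.52 m/yr

With h = a·x + b·y + c and BH-01 as origin, the differences give:
  (-30)·a + 5·b = +0.02
  35·a + (-115)·b = +0.12
Eliminate b (×(-115) and ×5, subtract): 3275·a = -2.900 → a = ∂h/∂x = -0.0008855
Back-substitute: b = ∂h/∂y = -0.001313.
|∇h| = √(-0.0008855² + -0.001313²) = 0.001584
Seepage velocity v = K·i/n = 0.38 × 0.001584 / 0.42 = 0.001433 m/day = 0.5234 m/yr.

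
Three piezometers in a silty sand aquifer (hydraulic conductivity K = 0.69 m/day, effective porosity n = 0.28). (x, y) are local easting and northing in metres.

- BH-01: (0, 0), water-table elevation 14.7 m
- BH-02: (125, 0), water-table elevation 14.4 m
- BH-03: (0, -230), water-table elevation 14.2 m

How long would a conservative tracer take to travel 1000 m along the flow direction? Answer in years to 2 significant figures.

∂h/∂x = (14.4 − 14.7) / (125 − 0) = -0.002400
∂h/∂y = (14.2 − 14.7) / (-230 − 0) = +0.002174
|∇h| = √(-0.002400² + 0.002174²) = 0.003238
Seepage velocity v = K·i/n = 0.69 × 0.003238 / 0.28 = 0.007979 m/day.
t = 1000 / 0.007979 = 1.253e+05 days = 343 years.

340 years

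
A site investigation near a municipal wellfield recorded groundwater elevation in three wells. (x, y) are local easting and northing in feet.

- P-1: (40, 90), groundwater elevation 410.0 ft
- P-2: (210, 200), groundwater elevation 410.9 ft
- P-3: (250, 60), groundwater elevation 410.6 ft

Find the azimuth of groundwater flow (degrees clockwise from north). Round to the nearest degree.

With h = a·x + b·y + c and P-1 as origin, the differences give:
  170·a + 110·b = +0.9
  210·a + (-30)·b = +0.6
Eliminate b (×(-30) and ×110, subtract): -28200·a = -93.00 → a = ∂h/∂x = +0.003298
Back-substitute: b = ∂h/∂y = +0.003085.
Flow direction (−∇h) has components (-0.003298 E, -0.003085 N).
Azimuth = atan2(E, N) = atan2(-0.003298, -0.003085) = 226.9° ≈ 227°.

227°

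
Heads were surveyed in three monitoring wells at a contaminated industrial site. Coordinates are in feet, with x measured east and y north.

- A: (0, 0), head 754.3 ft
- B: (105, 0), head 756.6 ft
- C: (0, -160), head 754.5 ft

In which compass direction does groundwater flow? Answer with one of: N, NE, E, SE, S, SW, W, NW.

∂h/∂x = (756.6 − 754.3) / (105 − 0) = +0.02190
∂h/∂y = (754.5 − 754.3) / (-160 − 0) = -0.001250
Flow = −∇h = (-0.02190 east, +0.001250 north), which points west.

W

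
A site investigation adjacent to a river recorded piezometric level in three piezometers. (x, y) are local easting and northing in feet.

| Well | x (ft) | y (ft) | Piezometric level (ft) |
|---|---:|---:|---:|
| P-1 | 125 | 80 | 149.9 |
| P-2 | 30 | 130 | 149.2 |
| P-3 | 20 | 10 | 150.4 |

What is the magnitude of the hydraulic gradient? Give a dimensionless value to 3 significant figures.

With h = a·x + b·y + c and P-1 as origin, the differences give:
  (-95)·a + 50·b = -0.7
  (-105)·a + (-70)·b = +0.5
Eliminate b (×(-70) and ×50, subtract): 11900·a = 24.00 → a = ∂h/∂x = +0.002017
Back-substitute: b = ∂h/∂y = -0.01017.
|∇h| = √(0.002017² + -0.01017²) = 0.01037

0.0104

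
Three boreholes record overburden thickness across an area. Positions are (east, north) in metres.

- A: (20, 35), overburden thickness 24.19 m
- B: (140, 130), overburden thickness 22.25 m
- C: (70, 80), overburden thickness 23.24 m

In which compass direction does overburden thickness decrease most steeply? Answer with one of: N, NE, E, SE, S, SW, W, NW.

N

With d = a·x + b·y + c and A as origin, the differences give:
  120·a + 95·b = -1.94
  50·a + 45·b = -0.95
Eliminate b (×45 and ×95, subtract): 650·a = 2.950 → a = ∂d/∂x = +0.004538
Back-substitute: b = ∂d/∂y = -0.02615.
Steepest decrease is along −∇f = (-0.004538 E, +0.02615 N) → north.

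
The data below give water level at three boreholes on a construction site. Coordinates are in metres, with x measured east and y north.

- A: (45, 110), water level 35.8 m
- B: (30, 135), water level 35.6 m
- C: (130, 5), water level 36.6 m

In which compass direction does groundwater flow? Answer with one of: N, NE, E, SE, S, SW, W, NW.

N

With h = a·x + b·y + c and A as origin, the differences give:
  (-15)·a + 25·b = -0.2
  85·a + (-105)·b = +0.8
Eliminate b (×(-105) and ×25, subtract): -550·a = 1.00 → a = ∂h/∂x = -0.001818
Back-substitute: b = ∂h/∂y = -0.009091.
Flow = −∇h = (+0.001818 east, +0.009091 north), which points north.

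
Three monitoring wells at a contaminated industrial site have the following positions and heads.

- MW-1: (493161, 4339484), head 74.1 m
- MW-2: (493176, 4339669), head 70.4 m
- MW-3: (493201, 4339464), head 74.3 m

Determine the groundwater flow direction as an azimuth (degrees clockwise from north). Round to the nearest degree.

With h = a·x + b·y + c and MW-1 as origin, the differences give:
  15·a + 185·b = -3.7
  40·a + (-20)·b = +0.2
Eliminate b (×(-20) and ×185, subtract): -7700·a = 37.00 → a = ∂h/∂x = -0.004805
Back-substitute: b = ∂h/∂y = -0.01961.
Flow direction (−∇h) has components (+0.004805 E, +0.01961 N).
Azimuth = atan2(E, N) = atan2(+0.004805, +0.01961) = 13.8° ≈ 014°.

014°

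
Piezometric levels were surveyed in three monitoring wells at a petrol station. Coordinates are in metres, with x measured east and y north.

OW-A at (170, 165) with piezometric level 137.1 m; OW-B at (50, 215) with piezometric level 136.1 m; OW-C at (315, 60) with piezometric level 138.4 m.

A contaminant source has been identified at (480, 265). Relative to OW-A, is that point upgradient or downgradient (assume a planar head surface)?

upgradient

With h = a·x + b·y + c and OW-A as origin, the differences give:
  (-120)·a + 50·b = -1.0
  145·a + (-105)·b = +1.3
Eliminate b (×(-105) and ×50, subtract): 5350·a = 40.00 → a = ∂h/∂x = +0.007477
Back-substitute: b = ∂h/∂y = -0.002056.
Head at (480, 265) = 137.1 + (+0.007477)·(310) + (-0.002056)·(100) = 139.21 m.
That is higher than the 137.1 m at OW-A, so the point is upgradient.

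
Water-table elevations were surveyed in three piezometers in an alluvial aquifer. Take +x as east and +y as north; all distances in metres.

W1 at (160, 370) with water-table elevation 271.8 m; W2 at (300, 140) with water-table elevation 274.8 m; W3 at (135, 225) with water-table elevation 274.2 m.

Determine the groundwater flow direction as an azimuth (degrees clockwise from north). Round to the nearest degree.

Differences from W1: to W2 (Δx, Δy, Δh) = (140, -230, +3.0); to W3 = (-25, -145, +2.4).
Solve a·Δx + b·Δy = Δh: det = 140·(-145) − (-25)·(-230) = -26050.
∂h/∂x = [(+3.0)·(-145) − (+2.4)·(-230)] / -26050 = -0.004491
∂h/∂y = [140·(+2.4) − (-25)·(+3.0)] / -26050 = -0.01578
Flow direction (−∇h) has components (+0.004491 E, +0.01578 N).
Azimuth = atan2(E, N) = atan2(+0.004491, +0.01578) = 15.9° ≈ 016°.

016°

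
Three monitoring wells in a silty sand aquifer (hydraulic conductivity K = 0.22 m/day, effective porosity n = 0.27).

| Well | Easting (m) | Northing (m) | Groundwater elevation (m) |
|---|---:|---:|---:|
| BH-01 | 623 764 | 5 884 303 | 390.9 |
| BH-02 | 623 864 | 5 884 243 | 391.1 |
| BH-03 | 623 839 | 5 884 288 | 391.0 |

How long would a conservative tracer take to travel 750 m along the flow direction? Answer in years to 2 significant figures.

With h = a·x + b·y + c and BH-01 as origin, the differences give:
  100·a + (-60)·b = +0.2
  75·a + (-15)·b = +0.1
Eliminate b (×(-15) and ×(-60), subtract): 3000·a = 3.00 → a = ∂h/∂x = +0.001000
Back-substitute: b = ∂h/∂y = -0.001667.
|∇h| = √(0.001000² + -0.001667²) = 0.001944
Seepage velocity v = K·i/n = 0.22 × 0.001944 / 0.27 = 0.001584 m/day.
t = 750 / 0.001584 = 4.735e+05 days = 1.3e+03 years.

1300 years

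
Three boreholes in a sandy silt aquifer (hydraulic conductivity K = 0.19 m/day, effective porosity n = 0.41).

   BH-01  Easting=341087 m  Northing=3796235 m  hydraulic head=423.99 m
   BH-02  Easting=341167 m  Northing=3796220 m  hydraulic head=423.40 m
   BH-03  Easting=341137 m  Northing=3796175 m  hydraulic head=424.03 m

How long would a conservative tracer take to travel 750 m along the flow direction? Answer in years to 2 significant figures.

370 years

With h = a·x + b·y + c and BH-01 as origin, the differences give:
  80·a + (-15)·b = -0.59
  50·a + (-60)·b = +0.04
Eliminate b (×(-60) and ×(-15), subtract): -4050·a = 36.000 → a = ∂h/∂x = -0.008889
Back-substitute: b = ∂h/∂y = -0.008074.
|∇h| = √(-0.008889² + -0.008074²) = 0.01201
Seepage velocity v = K·i/n = 0.19 × 0.01201 / 0.41 = 0.005566 m/day.
t = 750 / 0.005566 = 1.347e+05 days = 369 years.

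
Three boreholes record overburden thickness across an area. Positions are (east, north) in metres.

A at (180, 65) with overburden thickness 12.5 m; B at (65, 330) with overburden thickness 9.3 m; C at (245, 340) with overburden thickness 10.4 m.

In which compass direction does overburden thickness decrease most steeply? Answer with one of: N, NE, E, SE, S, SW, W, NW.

Taking A as reference: B−A = (-115, 265, -3.2); C−A = (65, 275, -2.1).
Solve a·Δx + b·Δy = Δd: det = (-115)·275 − 65·265 = -48850.
∂d/∂x = [(-3.2)·275 − (-2.1)·265] / -48850 = +0.006622
∂d/∂y = [(-115)·(-2.1) − 65·(-3.2)] / -48850 = -0.009202
Steepest decrease is along −∇f = (-0.006622 E, +0.009202 N) → northwest.

NW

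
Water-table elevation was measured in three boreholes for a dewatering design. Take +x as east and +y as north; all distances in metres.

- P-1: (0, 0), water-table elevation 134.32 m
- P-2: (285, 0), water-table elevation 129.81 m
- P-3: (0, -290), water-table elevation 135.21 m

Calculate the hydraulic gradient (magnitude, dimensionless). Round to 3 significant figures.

∂h/∂x = (129.81 − 134.32) / (285 − 0) = -0.01582
∂h/∂y = (135.21 − 134.32) / (-290 − 0) = -0.003069
|∇h| = √(-0.01582² + -0.003069²) = 0.01611

0.0161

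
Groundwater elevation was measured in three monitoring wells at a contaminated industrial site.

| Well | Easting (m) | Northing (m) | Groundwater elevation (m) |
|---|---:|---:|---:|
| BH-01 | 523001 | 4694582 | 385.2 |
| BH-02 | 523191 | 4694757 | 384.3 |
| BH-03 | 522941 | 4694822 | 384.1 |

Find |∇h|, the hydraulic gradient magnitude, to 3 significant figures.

0.00471

Three-point gradient (reference BH-01): Δ to BH-02 = (190, 175, -0.9), Δ to BH-03 = (-60, 240, -1.1).
∂h/∂x = -0.0004189, ∂h/∂y = -0.004688 (det = 56100).
|∇h| = √(-0.0004189² + -0.004688²) = 0.004707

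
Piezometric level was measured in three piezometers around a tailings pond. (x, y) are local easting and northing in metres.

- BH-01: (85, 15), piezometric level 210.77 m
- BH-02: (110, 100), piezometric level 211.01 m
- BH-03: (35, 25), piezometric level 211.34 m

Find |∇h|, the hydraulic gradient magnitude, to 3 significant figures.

0.0118

Differences from BH-01: to BH-02 (Δx, Δy, Δh) = (25, 85, +0.24); to BH-03 = (-50, 10, +0.57).
Determinant of the coordinate differences = 25·10 − (-50)·85 = 4500.
∂h/∂x = [(+0.24)·10 − (+0.57)·85] / 4500 = -0.01023
∂h/∂y = [25·(+0.57) − (-50)·(+0.24)] / 4500 = +0.005833
|∇h| = √(-0.01023² + 0.005833²) = 0.01178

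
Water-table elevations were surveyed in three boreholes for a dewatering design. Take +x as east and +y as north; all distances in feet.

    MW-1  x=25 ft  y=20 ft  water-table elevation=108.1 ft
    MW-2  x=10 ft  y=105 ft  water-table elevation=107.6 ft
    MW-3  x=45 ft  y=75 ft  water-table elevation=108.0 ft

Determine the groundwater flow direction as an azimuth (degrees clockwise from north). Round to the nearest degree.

Differences from MW-1: to MW-2 (Δx, Δy, Δh) = (-15, 85, -0.5); to MW-3 = (20, 55, -0.1).
Solve a·Δx + b·Δy = Δh: det = (-15)·55 − 20·85 = -2525.
∂h/∂x = [(-0.5)·55 − (-0.1)·85] / -2525 = +0.007525
∂h/∂y = [(-15)·(-0.1) − 20·(-0.5)] / -2525 = -0.004554
Flow direction (−∇h) has components (-0.007525 E, +0.004554 N).
Azimuth = atan2(E, N) = atan2(-0.007525, +0.004554) = 301.2° ≈ 301°.

301°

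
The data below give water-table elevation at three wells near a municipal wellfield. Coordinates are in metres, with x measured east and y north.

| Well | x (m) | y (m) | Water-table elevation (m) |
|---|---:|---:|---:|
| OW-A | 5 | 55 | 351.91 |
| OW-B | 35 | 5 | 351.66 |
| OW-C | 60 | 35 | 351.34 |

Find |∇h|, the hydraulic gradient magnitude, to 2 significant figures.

0.011

Taking OW-A as reference: OW-B−OW-A = (30, -50, -0.25); OW-C−OW-A = (55, -20, -0.57).
Solve a·Δx + b·Δy = Δh: det = 30·(-20) − 55·(-50) = 2150.
∂h/∂x = [(-0.25)·(-20) − (-0.57)·(-50)] / 2150 = -0.01093
∂h/∂y = [30·(-0.57) − 55·(-0.25)] / 2150 = -0.001558
|∇h| = √(-0.01093² + -0.001558²) = 0.01104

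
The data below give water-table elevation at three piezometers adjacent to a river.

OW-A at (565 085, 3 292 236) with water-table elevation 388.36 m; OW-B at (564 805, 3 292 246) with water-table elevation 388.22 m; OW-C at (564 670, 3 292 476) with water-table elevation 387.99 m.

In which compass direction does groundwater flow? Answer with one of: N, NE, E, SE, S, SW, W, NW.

NW

Differences from OW-A: to OW-B (Δx, Δy, Δh) = (-280, 10, -0.14); to OW-C = (-415, 240, -0.37).
Determinant of the coordinate differences = (-280)·240 − (-415)·10 = -63050.
∂h/∂x = [(-0.14)·240 − (-0.37)·10] / -63050 = +0.0004742
∂h/∂y = [(-280)·(-0.37) − (-415)·(-0.14)] / -63050 = -0.0007216
Flow = −∇h = (-0.0004742 east, +0.0007216 north), which points northwest.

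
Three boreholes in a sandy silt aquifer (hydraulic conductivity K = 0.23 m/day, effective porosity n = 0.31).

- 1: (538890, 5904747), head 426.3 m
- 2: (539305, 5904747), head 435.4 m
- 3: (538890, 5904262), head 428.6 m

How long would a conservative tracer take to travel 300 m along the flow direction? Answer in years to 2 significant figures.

∂h/∂x = (435.4 − 426.3) / (539305 − 538890) = +0.02193
∂h/∂y = (428.6 − 426.3) / (5904262 − 5904747) = -0.004742
|∇h| = √(0.02193² + -0.004742²) = 0.02244
Seepage velocity v = K·i/n = 0.23 × 0.02244 / 0.31 = 0.01665 m/day.
t = 300 / 0.01665 = 1.802e+04 days = 49.3 years.

49 years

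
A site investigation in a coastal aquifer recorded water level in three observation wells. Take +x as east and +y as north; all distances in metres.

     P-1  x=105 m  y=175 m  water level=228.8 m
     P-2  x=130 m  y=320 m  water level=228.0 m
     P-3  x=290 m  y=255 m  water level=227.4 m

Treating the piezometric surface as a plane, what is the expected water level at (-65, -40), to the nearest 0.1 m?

With h = a·x + b·y + c and P-1 as origin, the differences give:
  25·a + 145·b = -0.8
  185·a + 80·b = -1.4
Eliminate b (×80 and ×145, subtract): -24825·a = 139.00 → a = ∂h/∂x = -0.005599
Back-substitute: b = ∂h/∂y = -0.004552.
h(-65, -40) = 228.8 + (-0.005599)·(-170) + (-0.004552)·(-215) = 228.8 +0.952 +0.979 = 230.731 m.

230.7 m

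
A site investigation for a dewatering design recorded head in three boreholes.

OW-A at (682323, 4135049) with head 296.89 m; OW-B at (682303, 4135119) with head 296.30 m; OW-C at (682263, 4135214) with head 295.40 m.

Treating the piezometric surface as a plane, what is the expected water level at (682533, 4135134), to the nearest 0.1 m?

Taking OW-A as reference: OW-B−OW-A = (-20, 70, -0.59); OW-C−OW-A = (-60, 165, -1.49).
Solve a·Δx + b·Δy = Δh: det = (-20)·165 − (-60)·70 = 900.
∂h/∂x = [(-0.59)·165 − (-1.49)·70] / 900 = +0.007722
∂h/∂y = [(-20)·(-1.49) − (-60)·(-0.59)] / 900 = -0.006222
h(682533, 4135134) = 296.89 + (+0.007722)·(210) + (-0.006222)·(85) = 296.89 +1.622 -0.529 = 297.983 m.

298.0 m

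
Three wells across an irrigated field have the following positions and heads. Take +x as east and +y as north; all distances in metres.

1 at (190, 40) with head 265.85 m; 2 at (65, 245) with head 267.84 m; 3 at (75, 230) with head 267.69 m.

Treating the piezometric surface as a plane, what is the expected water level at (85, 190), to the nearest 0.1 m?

267.4 m

Differences from 1: to 2 (Δx, Δy, Δh) = (-125, 205, +1.99); to 3 = (-115, 190, +1.84).
Solve a·Δx + b·Δy = Δh: det = (-125)·190 − (-115)·205 = -175.
∂h/∂x = [(+1.99)·190 − (+1.84)·205] / -175 = -0.005143
∂h/∂y = [(-125)·(+1.84) − (-115)·(+1.99)] / -175 = +0.006571
h(85, 190) = 265.85 + (-0.005143)·(-105) + (+0.006571)·(150) = 265.85 +0.540 +0.986 = 267.376 m.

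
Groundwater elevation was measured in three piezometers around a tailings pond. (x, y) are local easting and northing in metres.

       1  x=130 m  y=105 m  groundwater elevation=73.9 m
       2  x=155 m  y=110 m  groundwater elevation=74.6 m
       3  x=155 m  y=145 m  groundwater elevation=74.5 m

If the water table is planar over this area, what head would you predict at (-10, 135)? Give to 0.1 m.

With h = a·x + b·y + c and 1 as origin, the differences give:
  25·a + 5·b = +0.7
  25·a + 40·b = +0.6
Eliminate b (×40 and ×5, subtract): 875·a = 25.00 → a = ∂h/∂x = +0.02857
Back-substitute: b = ∂h/∂y = -0.002857.
h(-10, 135) = 73.9 + (+0.02857)·(-140) + (-0.002857)·(30) = 73.9 -4.000 -0.086 = 69.814 m.

69.8 m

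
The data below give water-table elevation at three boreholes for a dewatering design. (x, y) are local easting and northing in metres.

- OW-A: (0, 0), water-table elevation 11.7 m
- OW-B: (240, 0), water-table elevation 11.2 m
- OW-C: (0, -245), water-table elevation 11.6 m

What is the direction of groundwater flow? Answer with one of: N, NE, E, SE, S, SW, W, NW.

E

∂h/∂x = (11.2 − 11.7) / (240 − 0) = -0.002083
∂h/∂y = (11.6 − 11.7) / (-245 − 0) = +0.0004082
Flow = −∇h = (+0.002083 east, -0.0004082 north), which points east.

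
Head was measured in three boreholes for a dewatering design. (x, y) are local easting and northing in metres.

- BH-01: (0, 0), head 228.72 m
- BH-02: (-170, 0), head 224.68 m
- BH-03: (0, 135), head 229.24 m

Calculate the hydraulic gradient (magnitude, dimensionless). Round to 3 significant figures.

∂h/∂x = (224.68 − 228.72) / (-170 − 0) = +0.02376
∂h/∂y = (229.24 − 228.72) / (135 − 0) = +0.003852
|∇h| = √(0.02376² + 0.003852²) = 0.02407

0.0241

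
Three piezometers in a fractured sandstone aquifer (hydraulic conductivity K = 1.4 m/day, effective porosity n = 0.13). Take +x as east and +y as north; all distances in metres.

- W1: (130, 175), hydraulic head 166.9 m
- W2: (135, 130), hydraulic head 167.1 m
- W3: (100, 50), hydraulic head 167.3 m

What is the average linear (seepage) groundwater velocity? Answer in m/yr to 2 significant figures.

Three-point gradient (reference W1): Δ to W2 = (5, -45, +0.2), Δ to W3 = (-30, -125, +0.4).
∂h/∂x = +0.003544, ∂h/∂y = -0.004051 (det = -1975).
|∇h| = √(0.003544² + -0.004051²) = 0.005382
Seepage velocity v = K·i/n = 1.4 × 0.005382 / 0.13 = 0.05796 m/day = 21.17 m/yr.

21 m/yr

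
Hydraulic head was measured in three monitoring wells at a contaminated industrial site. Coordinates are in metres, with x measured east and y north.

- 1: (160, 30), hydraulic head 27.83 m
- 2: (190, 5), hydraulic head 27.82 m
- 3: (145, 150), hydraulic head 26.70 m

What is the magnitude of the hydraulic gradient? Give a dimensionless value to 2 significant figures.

0.014

Three-point gradient (reference 1): Δ to 2 = (30, -25, -0.01), Δ to 3 = (-15, 120, -1.13).
∂h/∂x = -0.009132, ∂h/∂y = -0.01056 (det = 3225).
|∇h| = √(-0.009132² + -0.01056²) = 0.01396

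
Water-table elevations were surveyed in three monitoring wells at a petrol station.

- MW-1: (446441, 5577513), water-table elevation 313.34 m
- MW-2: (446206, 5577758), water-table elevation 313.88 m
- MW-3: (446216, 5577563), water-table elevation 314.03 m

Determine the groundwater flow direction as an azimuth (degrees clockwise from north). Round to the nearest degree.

074°

Taking MW-1 as reference: MW-2−MW-1 = (-235, 245, +0.54); MW-3−MW-1 = (-225, 50, +0.69).
Determinant of the coordinate differences = (-235)·50 − (-225)·245 = 43375.
∂h/∂x = [(+0.54)·50 − (+0.69)·245] / 43375 = -0.003275
∂h/∂y = [(-235)·(+0.69) − (-225)·(+0.54)] / 43375 = -0.0009372
Flow direction (−∇h) has components (+0.003275 E, +0.0009372 N).
Azimuth = atan2(E, N) = atan2(+0.003275, +0.0009372) = 74.0° ≈ 074°.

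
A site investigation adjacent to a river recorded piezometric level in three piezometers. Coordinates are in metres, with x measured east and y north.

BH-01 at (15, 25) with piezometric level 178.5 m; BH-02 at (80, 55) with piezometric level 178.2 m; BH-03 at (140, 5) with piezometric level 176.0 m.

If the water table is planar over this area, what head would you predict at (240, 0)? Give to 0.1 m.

Taking BH-01 as reference: BH-02−BH-01 = (65, 30, -0.3); BH-03−BH-01 = (125, -20, -2.5).
Determinant of the coordinate differences = 65·(-20) − 125·30 = -5050.
∂h/∂x = [(-0.3)·(-20) − (-2.5)·30] / -5050 = -0.01604
∂h/∂y = [65·(-2.5) − 125·(-0.3)] / -5050 = +0.02475
h(240, 0) = 178.5 + (-0.01604)·(225) + (+0.02475)·(-25) = 178.5 -3.609 -0.619 = 174.272 m.

174.3 m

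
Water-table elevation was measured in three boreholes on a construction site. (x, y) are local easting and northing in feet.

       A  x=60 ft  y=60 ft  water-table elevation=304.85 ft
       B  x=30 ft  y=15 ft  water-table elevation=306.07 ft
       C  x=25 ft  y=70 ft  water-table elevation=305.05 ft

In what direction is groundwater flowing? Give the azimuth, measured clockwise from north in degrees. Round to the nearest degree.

Taking A as reference: B−A = (-30, -45, +1.22); C−A = (-35, 10, +0.20).
Solve a·Δx + b·Δy = Δh: det = (-30)·10 − (-35)·(-45) = -1875.
∂h/∂x = [(+1.22)·10 − (+0.20)·(-45)] / -1875 = -0.01131
∂h/∂y = [(-30)·(+0.20) − (-35)·(+1.22)] / -1875 = -0.01957
Flow direction (−∇h) has components (+0.01131 E, +0.01957 N).
Azimuth = atan2(E, N) = atan2(+0.01131, +0.01957) = 30.0° ≈ 030°.

030°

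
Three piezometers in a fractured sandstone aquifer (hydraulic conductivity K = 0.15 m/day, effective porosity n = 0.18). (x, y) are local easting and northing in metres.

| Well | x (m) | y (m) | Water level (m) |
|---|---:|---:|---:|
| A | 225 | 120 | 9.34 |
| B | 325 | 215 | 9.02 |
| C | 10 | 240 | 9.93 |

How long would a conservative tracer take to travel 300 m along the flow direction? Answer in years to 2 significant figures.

Taking A as reference: B−A = (100, 95, -0.32); C−A = (-215, 120, +0.59).
Determinant of the coordinate differences = 100·120 − (-215)·95 = 32425.
∂h/∂x = [(-0.32)·120 − (+0.59)·95] / 32425 = -0.002913
∂h/∂y = [100·(+0.59) − (-215)·(-0.32)] / 32425 = -0.0003022
|∇h| = √(-0.002913² + -0.0003022²) = 0.002929
Seepage velocity v = K·i/n = 0.15 × 0.002929 / 0.18 = 0.002441 m/day.
t = 300 / 0.002441 = 1.229e+05 days = 336 years.

340 years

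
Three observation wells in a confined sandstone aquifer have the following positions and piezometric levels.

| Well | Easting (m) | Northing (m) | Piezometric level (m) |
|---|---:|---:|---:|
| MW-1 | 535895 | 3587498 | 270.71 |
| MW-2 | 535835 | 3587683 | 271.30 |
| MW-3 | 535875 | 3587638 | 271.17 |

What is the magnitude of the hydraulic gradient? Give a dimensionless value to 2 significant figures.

0.0034

Differences from MW-1: to MW-2 (Δx, Δy, Δh) = (-60, 185, +0.59); to MW-3 = (-20, 140, +0.46).
Solve a·Δx + b·Δy = Δh: det = (-60)·140 − (-20)·185 = -4700.
∂h/∂x = [(+0.59)·140 − (+0.46)·185] / -4700 = +0.0005319
∂h/∂y = [(-60)·(+0.46) − (-20)·(+0.59)] / -4700 = +0.003362
|∇h| = √(0.0005319² + 0.003362²) = 0.003404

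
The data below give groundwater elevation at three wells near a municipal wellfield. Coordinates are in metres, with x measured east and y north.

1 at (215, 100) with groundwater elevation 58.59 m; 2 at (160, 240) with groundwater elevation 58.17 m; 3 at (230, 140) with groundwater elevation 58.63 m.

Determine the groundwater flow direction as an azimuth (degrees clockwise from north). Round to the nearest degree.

280°

With h = a·x + b·y + c and 1 as origin, the differences give:
  (-55)·a + 140·b = -0.42
  15·a + 40·b = +0.04
Eliminate b (×40 and ×140, subtract): -4300·a = -22.400 → a = ∂h/∂x = +0.005209
Back-substitute: b = ∂h/∂y = -0.0009535.
Flow direction (−∇h) has components (-0.005209 E, +0.0009535 N).
Azimuth = atan2(E, N) = atan2(-0.005209, +0.0009535) = 280.4° ≈ 280°.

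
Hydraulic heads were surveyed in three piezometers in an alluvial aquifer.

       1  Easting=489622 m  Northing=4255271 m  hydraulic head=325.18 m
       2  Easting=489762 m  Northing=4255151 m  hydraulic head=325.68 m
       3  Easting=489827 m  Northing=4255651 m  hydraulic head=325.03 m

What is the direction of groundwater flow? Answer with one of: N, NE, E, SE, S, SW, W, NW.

NW

With h = a·x + b·y + c and 1 as origin, the differences give:
  140·a + (-120)·b = +0.50
  205·a + 380·b = -0.15
Eliminate b (×380 and ×(-120), subtract): 77800·a = 172.000 → a = ∂h/∂x = +0.002211
Back-substitute: b = ∂h/∂y = -0.001587.
Flow = −∇h = (-0.002211 east, +0.001587 north), which points northwest.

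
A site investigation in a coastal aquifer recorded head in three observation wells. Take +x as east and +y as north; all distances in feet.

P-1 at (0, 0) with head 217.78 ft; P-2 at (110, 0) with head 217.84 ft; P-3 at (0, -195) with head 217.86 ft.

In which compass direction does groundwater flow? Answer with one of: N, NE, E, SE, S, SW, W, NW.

∂h/∂x = (217.84 − 217.78) / (110 − 0) = +0.0005455
∂h/∂y = (217.86 − 217.78) / (-195 − 0) = -0.0004103
Flow = −∇h = (-0.0005455 east, +0.0004103 north), which points northwest.

NW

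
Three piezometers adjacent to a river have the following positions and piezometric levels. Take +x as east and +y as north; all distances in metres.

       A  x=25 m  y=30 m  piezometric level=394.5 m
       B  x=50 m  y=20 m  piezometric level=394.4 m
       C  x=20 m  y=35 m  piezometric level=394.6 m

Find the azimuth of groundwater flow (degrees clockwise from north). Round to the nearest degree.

194°

With h = a·x + b·y + c and A as origin, the differences give:
  25·a + (-10)·b = -0.1
  (-5)·a + 5·b = +0.1
Eliminate b (×5 and ×(-10), subtract): 75·a = 0.50 → a = ∂h/∂x = +0.006667
Back-substitute: b = ∂h/∂y = +0.02667.
Flow direction (−∇h) has components (-0.006667 E, -0.02667 N).
Azimuth = atan2(E, N) = atan2(-0.006667, -0.02667) = 194.0° ≈ 194°.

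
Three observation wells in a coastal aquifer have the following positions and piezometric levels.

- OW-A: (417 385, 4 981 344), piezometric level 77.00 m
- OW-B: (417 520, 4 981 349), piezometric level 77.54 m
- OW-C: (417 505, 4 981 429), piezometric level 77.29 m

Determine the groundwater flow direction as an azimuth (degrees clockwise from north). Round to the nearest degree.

300°

Differences from OW-A: to OW-B (Δx, Δy, Δh) = (135, 5, +0.54); to OW-C = (120, 85, +0.29).
Determinant of the coordinate differences = 135·85 − 120·5 = 10875.
∂h/∂x = [(+0.54)·85 − (+0.29)·5] / 10875 = +0.004087
∂h/∂y = [135·(+0.29) − 120·(+0.54)] / 10875 = -0.002359
Flow direction (−∇h) has components (-0.004087 E, +0.002359 N).
Azimuth = atan2(E, N) = atan2(-0.004087, +0.002359) = 300.0° ≈ 300°.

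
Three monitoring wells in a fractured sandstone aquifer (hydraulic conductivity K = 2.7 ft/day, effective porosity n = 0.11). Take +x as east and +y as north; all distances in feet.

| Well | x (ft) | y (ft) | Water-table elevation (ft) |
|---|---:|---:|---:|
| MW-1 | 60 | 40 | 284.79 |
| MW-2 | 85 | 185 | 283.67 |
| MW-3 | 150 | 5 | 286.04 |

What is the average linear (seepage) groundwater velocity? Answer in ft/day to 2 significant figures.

Taking MW-1 as reference: MW-2−MW-1 = (25, 145, -1.12); MW-3−MW-1 = (90, -35, +1.25).
Solve a·Δx + b·Δy = Δh: det = 25·(-35) − 90·145 = -13925.
∂h/∂x = [(-1.12)·(-35) − (+1.25)·145] / -13925 = +0.01020
∂h/∂y = [25·(+1.25) − 90·(-1.12)] / -13925 = -0.009483
|∇h| = √(0.01020² + -0.009483²) = 0.01393
Seepage velocity v = K·i/n = 2.7 × 0.01393 / 0.11 = 0.3419 ft/day.

0.34 ft/day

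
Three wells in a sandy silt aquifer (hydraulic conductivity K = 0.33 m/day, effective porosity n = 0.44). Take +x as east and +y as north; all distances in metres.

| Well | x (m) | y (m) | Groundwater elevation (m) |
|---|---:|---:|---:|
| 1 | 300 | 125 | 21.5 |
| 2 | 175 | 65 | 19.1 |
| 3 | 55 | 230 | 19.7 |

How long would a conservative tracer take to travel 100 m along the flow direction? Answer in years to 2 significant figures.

20 years

With h = a·x + b·y + c and 1 as origin, the differences give:
  (-125)·a + (-60)·b = -2.4
  (-245)·a + 105·b = -1.8
Eliminate b (×105 and ×(-60), subtract): -27825·a = -360.00 → a = ∂h/∂x = +0.01294
Back-substitute: b = ∂h/∂y = +0.01305.
|∇h| = √(0.01294² + 0.01305²) = 0.01838
Seepage velocity v = K·i/n = 0.33 × 0.01838 / 0.44 = 0.01379 m/day.
t = 100 / 0.01379 = 7252 days = 19.9 years.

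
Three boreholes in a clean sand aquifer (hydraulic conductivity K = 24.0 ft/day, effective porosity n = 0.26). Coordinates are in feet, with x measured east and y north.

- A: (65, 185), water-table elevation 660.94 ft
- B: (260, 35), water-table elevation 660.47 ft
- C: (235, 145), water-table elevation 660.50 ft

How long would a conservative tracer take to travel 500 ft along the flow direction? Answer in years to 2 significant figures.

5.5 years

Differences from A: to B (Δx, Δy, Δh) = (195, -150, -0.47); to C = (170, -40, -0.44).
Determinant of the coordinate differences = 195·(-40) − 170·(-150) = 17700.
∂h/∂x = [(-0.47)·(-40) − (-0.44)·(-150)] / 17700 = -0.002667
∂h/∂y = [195·(-0.44) − 170·(-0.47)] / 17700 = -0.0003333
|∇h| = √(-0.002667² + -0.0003333²) = 0.002688
Seepage velocity v = K·i/n = 24.0 × 0.002688 / 0.26 = 0.2481 ft/day.
t = 500 / 0.2481 = 2015 days = 5.52 years.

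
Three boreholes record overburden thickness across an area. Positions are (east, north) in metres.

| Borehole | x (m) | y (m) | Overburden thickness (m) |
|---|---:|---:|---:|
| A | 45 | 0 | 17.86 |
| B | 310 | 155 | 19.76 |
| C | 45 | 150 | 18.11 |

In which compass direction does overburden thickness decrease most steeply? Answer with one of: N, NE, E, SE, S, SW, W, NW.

Three-point gradient (reference A): Δ to B = (265, 155, +1.90), Δ to C = (0, 150, +0.25).
∂d/∂x = +0.006195, ∂d/∂y = +0.001667 (det = 39750).
Steepest decrease is along −∇f = (-0.006195 E, -0.001667 N) → west.

W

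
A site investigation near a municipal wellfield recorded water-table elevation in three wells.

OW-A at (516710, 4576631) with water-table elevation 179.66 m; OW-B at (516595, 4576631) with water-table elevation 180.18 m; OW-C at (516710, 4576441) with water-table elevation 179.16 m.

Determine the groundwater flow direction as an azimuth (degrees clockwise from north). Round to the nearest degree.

120°

∂h/∂x = (180.18 − 179.66) / (516595 − 516710) = -0.004522
∂h/∂y = (179.16 − 179.66) / (4576441 − 4576631) = +0.002632
Flow direction (−∇h) has components (+0.004522 E, -0.002632 N).
Azimuth = atan2(E, N) = atan2(+0.004522, -0.002632) = 120.2° ≈ 120°.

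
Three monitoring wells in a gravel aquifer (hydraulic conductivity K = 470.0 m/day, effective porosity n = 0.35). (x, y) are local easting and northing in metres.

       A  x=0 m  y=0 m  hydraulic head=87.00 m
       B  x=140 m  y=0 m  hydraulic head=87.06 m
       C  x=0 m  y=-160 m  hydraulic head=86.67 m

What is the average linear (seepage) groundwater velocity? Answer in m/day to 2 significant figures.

2.8 m/day

∂h/∂x = (87.06 − 87.00) / (140 − 0) = +0.0004286
∂h/∂y = (86.67 − 87.00) / (-160 − 0) = +0.002062
|∇h| = √(0.0004286² + 0.002062²) = 0.002106
Seepage velocity v = K·i/n = 470.0 × 0.002106 / 0.35 = 2.828 m/day.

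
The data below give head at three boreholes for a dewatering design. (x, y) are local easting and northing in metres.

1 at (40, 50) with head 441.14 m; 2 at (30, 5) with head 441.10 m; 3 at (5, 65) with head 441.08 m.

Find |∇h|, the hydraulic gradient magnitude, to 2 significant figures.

Differences from 1: to 2 (Δx, Δy, Δh) = (-10, -45, -0.04); to 3 = (-35, 15, -0.06).
Determinant of the coordinate differences = (-10)·15 − (-35)·(-45) = -1725.
∂h/∂x = [(-0.04)·15 − (-0.06)·(-45)] / -1725 = +0.001913
∂h/∂y = [(-10)·(-0.06) − (-35)·(-0.04)] / -1725 = +0.0004638
|∇h| = √(0.001913² + 0.0004638²) = 0.001968

0.0020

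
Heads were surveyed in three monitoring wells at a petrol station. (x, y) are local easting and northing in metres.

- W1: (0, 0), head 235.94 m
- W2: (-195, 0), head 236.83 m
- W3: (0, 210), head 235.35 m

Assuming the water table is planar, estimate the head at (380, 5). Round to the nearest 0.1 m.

234.2 m

∂h/∂x = (236.83 − 235.94) / (-195 − 0) = -0.004564
∂h/∂y = (235.35 − 235.94) / (210 − 0) = -0.002810
h(380, 5) = 235.94 + (-0.004564)·(380) + (-0.002810)·(5) = 235.94 -1.734 -0.014 = 234.192 m.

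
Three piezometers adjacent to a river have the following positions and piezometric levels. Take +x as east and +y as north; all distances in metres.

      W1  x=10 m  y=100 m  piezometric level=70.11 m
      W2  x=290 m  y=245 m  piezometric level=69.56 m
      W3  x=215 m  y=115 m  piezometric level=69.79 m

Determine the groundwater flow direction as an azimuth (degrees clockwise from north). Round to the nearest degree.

059°

With h = a·x + b·y + c and W1 as origin, the differences give:
  280·a + 145·b = -0.55
  205·a + 15·b = -0.32
Eliminate b (×15 and ×145, subtract): -25525·a = 38.150 → a = ∂h/∂x = -0.001495
Back-substitute: b = ∂h/∂y = -0.0009070.
Flow direction (−∇h) has components (+0.001495 E, +0.0009070 N).
Azimuth = atan2(E, N) = atan2(+0.001495, +0.0009070) = 58.7° ≈ 059°.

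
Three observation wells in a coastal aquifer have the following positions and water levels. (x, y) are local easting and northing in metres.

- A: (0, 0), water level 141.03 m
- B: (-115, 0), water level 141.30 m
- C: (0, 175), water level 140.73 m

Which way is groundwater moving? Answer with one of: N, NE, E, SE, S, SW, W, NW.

∂h/∂x = (141.30 − 141.03) / (-115 − 0) = -0.002348
∂h/∂y = (140.73 − 141.03) / (175 − 0) = -0.001714
Flow = −∇h = (+0.002348 east, +0.001714 north), which points northeast.

NE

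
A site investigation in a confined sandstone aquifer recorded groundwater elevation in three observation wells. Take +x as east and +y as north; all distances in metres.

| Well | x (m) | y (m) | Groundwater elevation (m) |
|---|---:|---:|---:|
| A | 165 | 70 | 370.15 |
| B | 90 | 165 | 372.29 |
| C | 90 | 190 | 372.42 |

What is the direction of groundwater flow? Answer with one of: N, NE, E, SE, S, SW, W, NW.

E

With h = a·x + b·y + c and A as origin, the differences give:
  (-75)·a + 95·b = +2.14
  (-75)·a + 120·b = +2.27
Eliminate b (×120 and ×95, subtract): -1875·a = 41.150 → a = ∂h/∂x = -0.02195
Back-substitute: b = ∂h/∂y = +0.005200.
Flow = −∇h = (+0.02195 east, -0.005200 north), which points east.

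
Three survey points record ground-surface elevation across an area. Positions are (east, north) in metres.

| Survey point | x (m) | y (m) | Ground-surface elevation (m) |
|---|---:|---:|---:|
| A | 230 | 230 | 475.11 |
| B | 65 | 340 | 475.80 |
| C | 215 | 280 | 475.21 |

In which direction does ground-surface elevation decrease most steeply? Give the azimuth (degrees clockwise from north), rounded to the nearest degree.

105°

Differences from A: to B (Δx, Δy, Δh) = (-165, 110, +0.69); to C = (-15, 50, +0.10).
Determinant of the coordinate differences = (-165)·50 − (-15)·110 = -6600.
∂z/∂x = [(+0.69)·50 − (+0.10)·110] / -6600 = -0.003561
∂z/∂y = [(-165)·(+0.10) − (-15)·(+0.69)] / -6600 = +0.0009318
Steepest decrease is along −∇f: components (+0.003561 E, -0.0009318 N).
Azimuth = atan2(+0.003561, -0.0009318) = 104.7° ≈ 105°.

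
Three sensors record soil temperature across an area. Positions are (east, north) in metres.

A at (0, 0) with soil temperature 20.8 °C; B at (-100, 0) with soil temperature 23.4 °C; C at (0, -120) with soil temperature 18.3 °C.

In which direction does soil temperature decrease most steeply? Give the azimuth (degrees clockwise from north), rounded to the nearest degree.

∂T/∂x = (23.4 − 20.8) / (-100 − 0) = -0.02600
∂T/∂y = (18.3 − 20.8) / (-120 − 0) = +0.02083
Steepest decrease is along −∇f: components (+0.02600 E, -0.02083 N).
Azimuth = atan2(+0.02600, -0.02083) = 128.7° ≈ 129°.

129°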